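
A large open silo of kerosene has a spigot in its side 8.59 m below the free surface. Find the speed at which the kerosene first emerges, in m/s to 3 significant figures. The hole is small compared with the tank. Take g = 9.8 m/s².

v = 13.0 m/s

The surface is effectively still and both ends are open, so ½v² = gh and v = √(2·9.8·8.59) = 13.0 m/s.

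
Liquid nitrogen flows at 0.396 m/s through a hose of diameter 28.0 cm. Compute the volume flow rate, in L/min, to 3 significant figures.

Q = A·v = 0.0616 m² × 0.396 m/s = 0.0244 m³/s.
Converting: 0.0244 m³/s × 60000 = 1460 L/min.

1460 L/min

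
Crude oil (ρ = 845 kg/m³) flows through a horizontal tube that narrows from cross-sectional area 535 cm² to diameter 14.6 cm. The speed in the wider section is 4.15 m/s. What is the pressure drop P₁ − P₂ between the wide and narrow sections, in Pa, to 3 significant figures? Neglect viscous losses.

Mass conservation (A₁v₁ = A₂v₂) gives v₂ = 4.15 × 535/167 = 13.3 m/s.
Bernoulli (h₁ = h₂): P₁ − P₂ = ½ρ(v₂² − v₁²).
P₁ − P₂ = ½·845·(13.3² − 4.15²) = ½·845·159 = 67000 Pa.

ΔP ≈ 67000 Pa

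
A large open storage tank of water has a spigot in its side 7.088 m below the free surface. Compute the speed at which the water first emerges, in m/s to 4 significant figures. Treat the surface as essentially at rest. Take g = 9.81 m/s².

Bernoulli from surface to hole (P equal, v_surface ≈ 0): v = √(2gh) = √(2×9.81×7.088) = 11.79 m/s.

v = 11.79 m/s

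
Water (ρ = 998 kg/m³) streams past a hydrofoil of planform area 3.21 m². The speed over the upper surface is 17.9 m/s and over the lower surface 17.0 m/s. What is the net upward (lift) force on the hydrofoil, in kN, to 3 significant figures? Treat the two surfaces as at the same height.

50.3 kN

The faster flow above has the lower pressure; Bernoulli (same height) gives ΔP = ½ρ(v_up² − v_low²).
ΔP = ½·998·(17.9² − 17.0²) = 15700 Pa.
Lift = ΔP · A = 15700 × 3.21 = 50300 N.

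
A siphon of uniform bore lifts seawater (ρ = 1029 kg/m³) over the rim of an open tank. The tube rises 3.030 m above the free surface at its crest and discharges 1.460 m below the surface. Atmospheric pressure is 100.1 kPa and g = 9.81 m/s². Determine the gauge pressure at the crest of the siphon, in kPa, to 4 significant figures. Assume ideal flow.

P_gauge = -45.32 kPa

From the surface to the outlet (both open to atmosphere, surface at rest): v = √(2g·h_out) = √(2·9.81·1.460) = 5.352 m/s.
The bore is uniform, so the speed at the crest is the same v. Bernoulli surface→crest: P_atm = P_top + ½ρv² + ρg·h_top.
P_top = 100100 − ½·1029·5.352² − 1029·9.81·3.030 = 54780 Pa. So P_gauge = P_top − P_atm = -45320 Pa.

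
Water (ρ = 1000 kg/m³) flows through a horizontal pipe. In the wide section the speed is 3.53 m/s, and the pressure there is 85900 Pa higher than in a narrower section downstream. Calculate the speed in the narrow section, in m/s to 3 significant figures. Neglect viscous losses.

v₂ = 13.6 m/s

Horizontal Bernoulli: P₁ + ½ρv₁² = P₂ + ½ρv₂², so v₂² = v₁² + 2(P₁ − P₂)/ρ.
v₂ = √(3.53² + 2·85900/1000) = √(12.5 + 172) = 13.6 m/s.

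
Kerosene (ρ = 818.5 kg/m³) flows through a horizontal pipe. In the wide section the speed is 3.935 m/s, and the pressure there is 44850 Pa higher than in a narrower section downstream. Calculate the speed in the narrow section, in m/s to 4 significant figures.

v₂ ≈ 11.18 m/s

Horizontal Bernoulli: P₁ + ½ρv₁² = P₂ + ½ρv₂², so v₂² = v₁² + 2(P₁ − P₂)/ρ.
v₂ = √(3.935² + 2·44850/818.5) = √(15.48 + 109.6) = 11.18 m/s.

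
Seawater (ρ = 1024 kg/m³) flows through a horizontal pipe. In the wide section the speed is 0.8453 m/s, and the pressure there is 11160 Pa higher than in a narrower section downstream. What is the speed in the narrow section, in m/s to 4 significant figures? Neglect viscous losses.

Horizontal Bernoulli: P₁ + ½ρv₁² = P₂ + ½ρv₂², so v₂² = v₁² + 2(P₁ − P₂)/ρ.
v₂ = √(0.8453² + 2·11160/1024) = √(0.7145 + 21.80) = 4.745 m/s.

v₂ ≈ 4.745 m/s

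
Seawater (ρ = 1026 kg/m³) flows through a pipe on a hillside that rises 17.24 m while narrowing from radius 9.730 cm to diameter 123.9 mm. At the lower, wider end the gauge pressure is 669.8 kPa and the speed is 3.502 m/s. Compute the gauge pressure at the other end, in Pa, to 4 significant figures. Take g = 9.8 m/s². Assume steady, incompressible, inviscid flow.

Mass conservation (A₁v₁ = A₂v₂) gives v₂ = 3.502 × 297.4/120.6 = 8.639 m/s.
Applying Bernoulli between the two ends and solving for P₂: P₂ = P₁ + ½ρ(v₁² − v₂²) − ρgΔh.
P₂ = 669800 + ½·1026·(3.502² − 8.639²) − 1026·9.8·(+17.24) = 669800 + (-31990) − (173300) = 464500 Pa.

464500 Pa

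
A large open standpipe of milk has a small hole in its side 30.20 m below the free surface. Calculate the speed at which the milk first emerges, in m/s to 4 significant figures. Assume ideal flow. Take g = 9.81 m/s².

Bernoulli from surface to hole (P equal, v_surface ≈ 0): v = √(2gh) = √(2×9.81×30.20) = 24.34 m/s.

v = 24.34 m/s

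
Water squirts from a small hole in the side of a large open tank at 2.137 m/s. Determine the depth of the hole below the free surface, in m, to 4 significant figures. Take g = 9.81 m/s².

For a small hole in a large open tank, ½v² = gh, giving h = v²/(2g).
h = 2.137²/(2·9.81) = 4.567/19.62 = 0.2328 m.

0.2328 m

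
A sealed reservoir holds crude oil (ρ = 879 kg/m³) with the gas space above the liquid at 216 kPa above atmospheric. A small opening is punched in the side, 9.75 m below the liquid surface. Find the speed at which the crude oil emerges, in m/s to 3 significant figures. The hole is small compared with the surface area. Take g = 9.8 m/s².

26.1 m/s

Take point 1 at the surface (v₁ ≈ 0) and point 2 at the hole (at atmospheric pressure). Bernoulli: P₁ + ρg h = P_atm + ½ρv₂².
With P₁ − P_atm = 216000 Pa, v₂ = √(2gh + 2ΔP/ρ) = √(2·9.8·9.75 + 2·216000/879) = 26.1 m/s.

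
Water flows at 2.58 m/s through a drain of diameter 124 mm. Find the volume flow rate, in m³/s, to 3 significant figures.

Q = A·v = 0.0121 m² × 2.58 m/s = 0.0312 m³/s.

0.0312 m³/s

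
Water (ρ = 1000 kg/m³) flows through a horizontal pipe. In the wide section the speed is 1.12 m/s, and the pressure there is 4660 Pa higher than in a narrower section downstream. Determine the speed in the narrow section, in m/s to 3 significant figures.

Along the level pipe P + ½ρv² is conserved, hence v₂² = v₁² + 2(P₁ − P₂)/ρ.
v₂ = √(1.12² + 2·4660/1000) = √(1.25 + 9.32) = 3.25 m/s.

v₂ = 3.25 m/s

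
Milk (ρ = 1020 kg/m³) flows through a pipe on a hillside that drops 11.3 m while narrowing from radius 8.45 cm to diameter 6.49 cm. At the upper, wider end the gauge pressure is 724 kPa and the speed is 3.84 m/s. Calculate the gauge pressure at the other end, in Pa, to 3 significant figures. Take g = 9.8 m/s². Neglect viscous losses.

P₂ ≈ 499000 Pa

By continuity, v₂ = v₁·A₁/A₂ = 3.84·(224/33.1) = 26.0 m/s.
Bernoulli: P₁ + ½ρv₁² + ρg h₁ = P₂ + ½ρv₂² + ρg h₂, so P₂ = P₁ + ½ρ(v₁² − v₂²) − ρg(h₂ − h₁).
P₂ = 724000 + ½·1020·(3.84² − 26.0²) − 1020·9.8·(−11.3) = 724000 + (-338000) − (-113000) = 499000 Pa.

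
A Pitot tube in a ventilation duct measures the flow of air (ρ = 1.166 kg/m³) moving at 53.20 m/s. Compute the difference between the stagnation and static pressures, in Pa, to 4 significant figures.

ΔP ≈ 1650 Pa

The dynamic pressure equals the rise in static pressure at the stagnation point: ΔP = ½ρv².
ΔP = ½·1.166·53.20² = 1650 Pa.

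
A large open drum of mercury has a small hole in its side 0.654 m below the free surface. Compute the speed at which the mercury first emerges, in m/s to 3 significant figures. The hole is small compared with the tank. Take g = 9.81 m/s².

v = 3.58 m/s

Bernoulli from surface to hole (P equal, v_surface ≈ 0): v = √(2gh) = √(2×9.81×0.654) = 3.58 m/s.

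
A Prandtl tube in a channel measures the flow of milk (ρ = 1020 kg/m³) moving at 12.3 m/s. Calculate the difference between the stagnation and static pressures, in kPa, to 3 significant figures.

At the stagnation point the flow is brought to rest, so Bernoulli gives P_stag − P_static = ½ρv².
ΔP = ½·1020·12.3² = 77200 Pa.

77.2 kPa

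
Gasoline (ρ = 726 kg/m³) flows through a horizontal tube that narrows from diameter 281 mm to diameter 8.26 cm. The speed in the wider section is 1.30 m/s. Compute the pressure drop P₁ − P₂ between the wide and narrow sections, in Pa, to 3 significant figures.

ΔP ≈ 81600 Pa

The volume flow rate is constant, so v₂ = (A₁/A₂)v₁ = (620/53.6)·1.30 = 15.0 m/s.
The pipe is horizontal, so Bernoulli reduces to P₁ + ½ρv₁² = P₂ + ½ρv₂².
P₁ − P₂ = ½·726·(15.0² − 1.30²) = ½·726·225 = 81600 Pa.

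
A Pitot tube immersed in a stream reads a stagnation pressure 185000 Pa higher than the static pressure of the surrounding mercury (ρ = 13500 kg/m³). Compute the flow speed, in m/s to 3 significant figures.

At the stagnation point the flow is brought to rest, so Bernoulli gives P_stag − P_static = ½ρv².
v = √(2ΔP/ρ) = √(2·185000/13500) = 5.24 m/s.

v ≈ 5.24 m/s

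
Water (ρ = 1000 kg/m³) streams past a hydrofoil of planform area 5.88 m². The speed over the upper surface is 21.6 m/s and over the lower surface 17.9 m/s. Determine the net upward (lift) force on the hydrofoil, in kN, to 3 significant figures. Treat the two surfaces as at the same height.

430 kN

The faster flow above has the lower pressure; Bernoulli (same height) gives ΔP = ½ρ(v_up² − v_low²).
ΔP = ½·1000·(21.6² − 17.9²) = 73100 Pa.
Lift = ΔP · A = 73100 × 5.88 = 430000 N.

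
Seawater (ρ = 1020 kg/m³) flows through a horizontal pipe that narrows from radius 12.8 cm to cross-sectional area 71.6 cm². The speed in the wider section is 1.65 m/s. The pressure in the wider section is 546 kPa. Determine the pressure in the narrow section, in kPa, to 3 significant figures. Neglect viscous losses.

Continuity gives A₁v₁ = A₂v₂, so v₂ = (515 cm²)/(71.6 cm²) × 1.65 m/s = 11.9 m/s.
With no height change, Bernoulli's equation is P₁ + ½ρv₁² = P₂ + ½ρv₂².
P₂ = P₁ − ½ρ(v₂² − v₁²) = 546000 − ½·1020·(11.9² − 1.65²) = 546000 − 70400 = 476000 Pa.

P₂ = 476 kPa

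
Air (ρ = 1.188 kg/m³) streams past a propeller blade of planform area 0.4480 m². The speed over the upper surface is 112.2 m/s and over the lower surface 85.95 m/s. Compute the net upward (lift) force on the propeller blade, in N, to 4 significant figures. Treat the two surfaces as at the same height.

1384 N

From P + ½ρv² = const at equal height, P_low − P_up = ½ρ(v_up² − v_low²).
ΔP = ½·1.188·(112.2² − 85.95²) = 3090 Pa.
Lift = ΔP · A = 3090 × 0.4480 = 1384 N.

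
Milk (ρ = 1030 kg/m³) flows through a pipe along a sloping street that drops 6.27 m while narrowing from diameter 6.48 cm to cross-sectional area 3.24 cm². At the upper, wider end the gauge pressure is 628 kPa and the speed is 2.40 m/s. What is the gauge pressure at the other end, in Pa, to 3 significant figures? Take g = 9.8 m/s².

P₂ = 387000 Pa

The volume flow rate is constant, so v₂ = (A₁/A₂)v₁ = (33.0/3.24)·2.40 = 24.4 m/s.
Energy conservation along the streamline gives P₂ = P₁ − ½ρ(v₂² − v₁²) − ρg(h₂ − h₁).
P₂ = 628000 + ½·1030·(2.40² − 24.4²) − 1030·9.8·(−6.27) = 628000 + (-304000) − (-63300) = 387000 Pa.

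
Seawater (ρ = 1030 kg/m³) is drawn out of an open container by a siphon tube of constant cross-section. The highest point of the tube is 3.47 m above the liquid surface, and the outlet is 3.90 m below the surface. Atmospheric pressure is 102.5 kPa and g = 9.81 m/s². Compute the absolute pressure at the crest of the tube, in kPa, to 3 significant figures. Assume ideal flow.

Bernoulli surface→outlet gives ½v² = g·h_out, so v = √(2·9.81·3.90) = 8.75 m/s.
The bore is uniform, so the speed at the crest is the same v. Bernoulli surface→crest: P_atm = P_top + ½ρv² + ρg·h_top.
P_top = 102500 − ½·1030·8.75² − 1030·9.81·3.47 = 28000 Pa.

P_top ≈ 28.0 kPa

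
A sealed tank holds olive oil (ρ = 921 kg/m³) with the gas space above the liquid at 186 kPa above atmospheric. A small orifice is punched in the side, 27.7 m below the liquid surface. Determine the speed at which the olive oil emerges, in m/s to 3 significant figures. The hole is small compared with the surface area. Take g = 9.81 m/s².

v ≈ 30.8 m/s

Take point 1 at the surface (v₁ ≈ 0) and point 2 at the hole (at atmospheric pressure). Bernoulli: P₁ + ρg h = P_atm + ½ρv₂².
With P₁ − P_atm = 186000 Pa, v₂ = √(2gh + 2ΔP/ρ) = √(2·9.81·27.7 + 2·186000/921) = 30.8 m/s.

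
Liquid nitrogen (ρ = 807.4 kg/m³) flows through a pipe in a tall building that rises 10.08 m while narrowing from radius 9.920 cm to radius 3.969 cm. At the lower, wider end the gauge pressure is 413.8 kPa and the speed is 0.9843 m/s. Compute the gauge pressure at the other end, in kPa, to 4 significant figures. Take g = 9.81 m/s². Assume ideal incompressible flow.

P₂ ≈ 319.1 kPa

By continuity, v₂ = v₁·A₁/A₂ = 0.9843·(309.2/49.49) = 6.149 m/s.
Bernoulli: P₁ + ½ρv₁² + ρg h₁ = P₂ + ½ρv₂² + ρg h₂, so P₂ = P₁ + ½ρ(v₁² − v₂²) − ρg(h₂ − h₁).
P₂ = 413800 + ½·807.4·(0.9843² − 6.149²) − 807.4·9.81·(+10.08) = 413800 + (-14870) − (79840) = 319100 Pa.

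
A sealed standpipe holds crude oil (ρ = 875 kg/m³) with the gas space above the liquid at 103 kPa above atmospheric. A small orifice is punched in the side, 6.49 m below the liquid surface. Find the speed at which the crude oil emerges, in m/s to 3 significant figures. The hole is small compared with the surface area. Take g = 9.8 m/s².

v ≈ 19.0 m/s

Take point 1 at the surface (v₁ ≈ 0) and point 2 at the hole (at atmospheric pressure). Bernoulli: P₁ + ρg h = P_atm + ½ρv₂².
With P₁ − P_atm = 103000 Pa, v₂ = √(2gh + 2ΔP/ρ) = √(2·9.8·6.49 + 2·103000/875) = 19.0 m/s.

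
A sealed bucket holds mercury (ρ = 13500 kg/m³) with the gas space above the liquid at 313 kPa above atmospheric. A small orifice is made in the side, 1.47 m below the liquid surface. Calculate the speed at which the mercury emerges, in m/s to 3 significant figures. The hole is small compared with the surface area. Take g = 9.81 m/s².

Take point 1 at the surface (v₁ ≈ 0) and point 2 at the hole (at atmospheric pressure). Bernoulli: P₁ + ρg h = P_atm + ½ρv₂².
With P₁ − P_atm = 313000 Pa, v₂ = √(2gh + 2ΔP/ρ) = √(2·9.81·1.47 + 2·313000/13500) = 8.67 m/s.

8.67 m/s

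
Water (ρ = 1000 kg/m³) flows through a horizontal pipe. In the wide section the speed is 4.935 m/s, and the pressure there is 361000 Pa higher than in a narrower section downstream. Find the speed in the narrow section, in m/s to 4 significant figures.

Horizontal Bernoulli: P₁ + ½ρv₁² = P₂ + ½ρv₂², so v₂² = v₁² + 2(P₁ − P₂)/ρ.
v₂ = √(4.935² + 2·361000/1000) = √(24.35 + 722.0) = 27.32 m/s.

v₂ ≈ 27.32 m/s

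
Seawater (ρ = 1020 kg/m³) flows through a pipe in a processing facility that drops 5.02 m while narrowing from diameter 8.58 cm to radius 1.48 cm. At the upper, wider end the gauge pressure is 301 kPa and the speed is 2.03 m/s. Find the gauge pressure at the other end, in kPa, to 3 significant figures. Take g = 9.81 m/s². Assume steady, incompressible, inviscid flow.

Mass conservation (A₁v₁ = A₂v₂) gives v₂ = 2.03 × 57.8/6.88 = 17.1 m/s.
Applying Bernoulli between the two ends and solving for P₂: P₂ = P₁ + ½ρ(v₁² − v₂²) − ρgΔh.
P₂ = 301000 + ½·1020·(2.03² − 17.1²) − 1020·9.81·(−5.02) = 301000 + (-146000) − (-50200) = 205000 Pa.

P₂ = 205 kPa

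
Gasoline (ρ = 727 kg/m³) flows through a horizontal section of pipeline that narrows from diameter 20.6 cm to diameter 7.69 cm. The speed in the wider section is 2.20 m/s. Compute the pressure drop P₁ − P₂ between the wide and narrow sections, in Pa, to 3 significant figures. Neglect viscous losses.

ΔP ≈ 88800 Pa

By continuity, v₂ = v₁·A₁/A₂ = 2.20·(333/46.4) = 15.8 m/s.
With no height change, Bernoulli's equation is P₁ + ½ρv₁² = P₂ + ½ρv₂².
P₁ − P₂ = ½·727·(15.8² − 2.20²) = ½·727·244 = 88800 Pa.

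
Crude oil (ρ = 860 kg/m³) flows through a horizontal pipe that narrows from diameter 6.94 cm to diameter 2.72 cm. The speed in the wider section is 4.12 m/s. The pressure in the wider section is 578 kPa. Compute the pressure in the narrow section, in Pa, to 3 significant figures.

Continuity gives A₁v₁ = A₂v₂, so v₂ = (37.8 cm²)/(5.81 cm²) × 4.12 m/s = 26.8 m/s.
Along the horizontal streamline, P + ½ρv² is constant.
P₂ = P₁ − ½ρ(v₂² − v₁²) = 578000 − ½·860·(26.8² − 4.12²) = 578000 − 302000 = 276000 Pa.

276000 Pa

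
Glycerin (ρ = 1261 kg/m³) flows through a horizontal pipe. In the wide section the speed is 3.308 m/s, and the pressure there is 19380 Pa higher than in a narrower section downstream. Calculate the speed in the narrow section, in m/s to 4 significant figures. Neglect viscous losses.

With h₁ = h₂, rearranging Bernoulli gives v₂ = √(v₁² + 2ΔP/ρ).
v₂ = √(3.308² + 2·19380/1261) = √(10.94 + 30.74) = 6.456 m/s.

v₂ = 6.456 m/s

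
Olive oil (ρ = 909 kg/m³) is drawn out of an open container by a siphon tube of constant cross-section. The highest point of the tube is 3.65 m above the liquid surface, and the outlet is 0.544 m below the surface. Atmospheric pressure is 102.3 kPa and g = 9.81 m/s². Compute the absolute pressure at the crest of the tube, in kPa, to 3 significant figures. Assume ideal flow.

64.9 kPa

From the surface to the outlet (both open to atmosphere, surface at rest): v = √(2g·h_out) = √(2·9.81·0.544) = 3.27 m/s.
With constant cross-section the crest speed equals v; applying Bernoulli from the surface up to the crest, P_top = P_atm − ½ρv² − ρg·h_top.
P_top = 102300 − ½·909·3.27² − 909·9.81·3.65 = 64900 Pa.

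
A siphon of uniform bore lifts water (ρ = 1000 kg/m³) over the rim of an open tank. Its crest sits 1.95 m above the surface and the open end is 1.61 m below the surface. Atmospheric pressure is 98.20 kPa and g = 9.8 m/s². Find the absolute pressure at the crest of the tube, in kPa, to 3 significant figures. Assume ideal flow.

From the surface to the outlet (both open to atmosphere, surface at rest): v = √(2g·h_out) = √(2·9.8·1.61) = 5.62 m/s.
With constant cross-section the crest speed equals v; applying Bernoulli from the surface up to the crest, P_top = P_atm − ½ρv² − ρg·h_top.
P_top = 98200 − ½·1000·5.62² − 1000·9.8·1.95 = 63300 Pa.

P_top ≈ 63.3 kPa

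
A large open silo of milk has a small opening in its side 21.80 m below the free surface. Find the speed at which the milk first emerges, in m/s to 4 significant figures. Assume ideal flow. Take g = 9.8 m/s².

20.67 m/s

The surface is effectively still and both ends are open, so ½v² = gh and v = √(2·9.8·21.80) = 20.67 m/s.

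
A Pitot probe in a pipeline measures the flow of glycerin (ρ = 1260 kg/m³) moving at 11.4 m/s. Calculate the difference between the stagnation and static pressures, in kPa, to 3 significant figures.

The dynamic pressure equals the rise in static pressure at the stagnation point: ΔP = ½ρv².
ΔP = ½·1260·11.4² = 81900 Pa.

ΔP ≈ 81.9 kPa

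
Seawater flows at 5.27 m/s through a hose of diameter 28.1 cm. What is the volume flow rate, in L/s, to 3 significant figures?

Q = A·v = 0.0620 m² × 5.27 m/s = 0.327 m³/s.
Converting: 0.327 m³/s × 1000 = 327 L/s.

Q ≈ 327 L/s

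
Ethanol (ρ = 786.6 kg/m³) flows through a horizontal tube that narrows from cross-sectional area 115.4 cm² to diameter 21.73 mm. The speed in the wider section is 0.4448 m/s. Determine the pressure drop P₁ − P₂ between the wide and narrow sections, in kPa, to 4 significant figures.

ΔP ≈ 75.27 kPa

The volume flow rate is constant, so v₂ = (A₁/A₂)v₁ = (115.4/3.709)·0.4448 = 13.84 m/s.
Bernoulli (h₁ = h₂): P₁ − P₂ = ½ρ(v₂² − v₁²).
P₁ − P₂ = ½·786.6·(13.84² − 0.4448²) = ½·786.6·191.4 = 75270 Pa.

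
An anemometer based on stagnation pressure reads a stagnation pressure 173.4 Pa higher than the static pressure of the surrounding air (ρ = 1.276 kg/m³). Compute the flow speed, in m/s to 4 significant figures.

Bernoulli between the free stream and the stagnation point: ½ρv² = P_stag − P_static.
v = √(2ΔP/ρ) = √(2·173.4/1.276) = 16.49 m/s.

16.49 m/s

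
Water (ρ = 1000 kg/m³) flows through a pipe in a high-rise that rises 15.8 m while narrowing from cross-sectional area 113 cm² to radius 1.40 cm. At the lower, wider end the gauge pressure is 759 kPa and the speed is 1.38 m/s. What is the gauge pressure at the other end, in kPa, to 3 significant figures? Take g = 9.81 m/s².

P₂ = 284 kPa

The volume flow rate is constant, so v₂ = (A₁/A₂)v₁ = (113/6.16)·1.38 = 25.3 m/s.
Applying Bernoulli between the two ends and solving for P₂: P₂ = P₁ + ½ρ(v₁² − v₂²) − ρgΔh.
P₂ = 759000 + ½·1000·(1.38² − 25.3²) − 1000·9.81·(+15.8) = 759000 + (-320000) − (155000) = 284000 Pa.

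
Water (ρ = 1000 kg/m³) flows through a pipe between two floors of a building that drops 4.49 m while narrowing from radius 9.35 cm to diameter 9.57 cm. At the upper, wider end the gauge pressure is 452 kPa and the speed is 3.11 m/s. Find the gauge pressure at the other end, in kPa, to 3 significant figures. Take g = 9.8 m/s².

P₂ = 430 kPa

Mass conservation (A₁v₁ = A₂v₂) gives v₂ = 3.11 × 275/71.9 = 11.9 m/s.
Applying Bernoulli between the two ends and solving for P₂: P₂ = P₁ + ½ρ(v₁² − v₂²) − ρgΔh.
P₂ = 452000 + ½·1000·(3.11² − 11.9²) − 1000·9.8·(−4.49) = 452000 + (-65700) − (-44000) = 430000 Pa.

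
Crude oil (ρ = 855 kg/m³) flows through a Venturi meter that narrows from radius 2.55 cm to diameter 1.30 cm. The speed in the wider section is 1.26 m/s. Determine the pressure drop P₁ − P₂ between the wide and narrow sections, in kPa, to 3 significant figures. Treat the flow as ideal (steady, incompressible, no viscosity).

Mass conservation (A₁v₁ = A₂v₂) gives v₂ = 1.26 × 20.4/1.33 = 19.4 m/s.
With no height change, Bernoulli's equation is P₁ + ½ρv₁² = P₂ + ½ρv₂².
P₁ − P₂ = ½·855·(19.4² − 1.26²) = ½·855·374 = 160000 Pa.

160 kPa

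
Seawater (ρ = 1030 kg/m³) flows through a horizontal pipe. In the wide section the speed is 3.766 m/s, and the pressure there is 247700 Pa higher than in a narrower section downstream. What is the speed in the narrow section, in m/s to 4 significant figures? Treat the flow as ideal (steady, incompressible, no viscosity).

Along the level pipe P + ½ρv² is conserved, hence v₂² = v₁² + 2(P₁ − P₂)/ρ.
v₂ = √(3.766² + 2·247700/1030) = √(14.18 + 481.0) = 22.25 m/s.

v₂ = 22.25 m/s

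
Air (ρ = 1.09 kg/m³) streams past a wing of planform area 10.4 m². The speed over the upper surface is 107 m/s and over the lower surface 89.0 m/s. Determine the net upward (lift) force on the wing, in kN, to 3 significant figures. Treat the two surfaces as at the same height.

F = 20.0 kN

From P + ½ρv² = const at equal height, P_low − P_up = ½ρ(v_up² − v_low²).
ΔP = ½·1.09·(107² − 89.0²) = 1920 Pa.
Lift = ΔP · A = 1920 × 10.4 = 20000 N.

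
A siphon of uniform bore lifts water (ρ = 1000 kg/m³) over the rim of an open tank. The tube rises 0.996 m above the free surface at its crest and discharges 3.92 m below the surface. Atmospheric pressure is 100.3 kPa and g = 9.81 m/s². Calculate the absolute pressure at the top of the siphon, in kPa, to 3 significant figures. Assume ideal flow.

Bernoulli surface→outlet gives ½v² = g·h_out, so v = √(2·9.81·3.92) = 8.77 m/s.
With constant cross-section the crest speed equals v; applying Bernoulli from the surface up to the crest, P_top = P_atm − ½ρv² − ρg·h_top.
P_top = 100300 − ½·1000·8.77² − 1000·9.81·0.996 = 52100 Pa.

P_top ≈ 52.1 kPa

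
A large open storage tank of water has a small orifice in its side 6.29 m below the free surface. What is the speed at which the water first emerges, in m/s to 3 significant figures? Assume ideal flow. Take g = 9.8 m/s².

Bernoulli from surface to hole (P equal, v_surface ≈ 0): v = √(2gh) = √(2×9.8×6.29) = 11.1 m/s.

v ≈ 11.1 m/s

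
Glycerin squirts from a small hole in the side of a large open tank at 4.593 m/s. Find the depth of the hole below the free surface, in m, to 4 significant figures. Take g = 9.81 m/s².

h ≈ 1.075 m

Inverting v = √(2gh) gives h = v² / 2g.
h = 4.593²/(2·9.81) = 21.10/19.62 = 1.075 m.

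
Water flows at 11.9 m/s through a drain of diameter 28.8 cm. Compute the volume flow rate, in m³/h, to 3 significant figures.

Q = A·v = 0.0651 m² × 11.9 m/s = 0.775 m³/s.
Converting: 0.775 m³/s × 3600 = 2790 m³/h.

Q = 2790 m³/h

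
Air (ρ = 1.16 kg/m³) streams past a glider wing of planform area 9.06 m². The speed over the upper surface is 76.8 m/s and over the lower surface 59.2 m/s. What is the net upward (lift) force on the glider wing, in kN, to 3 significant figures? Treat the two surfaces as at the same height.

12.6 kN

From P + ½ρv² = const at equal height, P_low − P_up = ½ρ(v_up² − v_low²).
ΔP = ½·1.16·(76.8² − 59.2²) = 1390 Pa.
Lift = ΔP · A = 1390 × 9.06 = 12600 N.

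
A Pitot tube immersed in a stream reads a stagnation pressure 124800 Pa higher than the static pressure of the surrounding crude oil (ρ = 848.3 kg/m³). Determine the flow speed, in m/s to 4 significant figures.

v ≈ 17.15 m/s

Bernoulli between the free stream and the stagnation point: ½ρv² = P_stag − P_static.
v = √(2ΔP/ρ) = √(2·124800/848.3) = 17.15 m/s.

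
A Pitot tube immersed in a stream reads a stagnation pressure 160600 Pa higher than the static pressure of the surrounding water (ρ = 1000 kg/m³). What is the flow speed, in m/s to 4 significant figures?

Bernoulli between the free stream and the stagnation point: ½ρv² = P_stag − P_static.
v = √(2ΔP/ρ) = √(2·160600/1000) = 17.92 m/s.

17.92 m/s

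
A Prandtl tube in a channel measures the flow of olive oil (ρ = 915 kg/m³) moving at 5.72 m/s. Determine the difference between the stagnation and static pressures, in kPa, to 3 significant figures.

Bernoulli between the free stream and the stagnation point: ½ρv² = P_stag − P_static.
ΔP = ½·915·5.72² = 15000 Pa.

15.0 kPa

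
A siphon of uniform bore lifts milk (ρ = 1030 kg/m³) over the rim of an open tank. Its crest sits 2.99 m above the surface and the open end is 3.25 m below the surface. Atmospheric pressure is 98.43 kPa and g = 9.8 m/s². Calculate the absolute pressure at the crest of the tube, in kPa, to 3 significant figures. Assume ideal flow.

The outlet speed comes from Torricelli: v = √(2g·3.25) = 7.98 m/s.
The bore is uniform, so the speed at the crest is the same v. Bernoulli surface→crest: P_atm = P_top + ½ρv² + ρg·h_top.
P_top = 98430 − ½·1030·7.98² − 1030·9.8·2.99 = 35400 Pa.

35.4 kPa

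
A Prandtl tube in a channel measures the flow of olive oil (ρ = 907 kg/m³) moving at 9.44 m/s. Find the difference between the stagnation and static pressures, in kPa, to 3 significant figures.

ΔP = 40.4 kPa

At the stagnation point the flow is brought to rest, so Bernoulli gives P_stag − P_static = ½ρv².
ΔP = ½·907·9.44² = 40400 Pa.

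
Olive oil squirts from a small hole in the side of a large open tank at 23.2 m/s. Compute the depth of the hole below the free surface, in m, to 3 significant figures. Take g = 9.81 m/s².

Inverting v = √(2gh) gives h = v² / 2g.
h = 23.2²/(2·9.81) = 538/19.62 = 27.4 m.

27.4 m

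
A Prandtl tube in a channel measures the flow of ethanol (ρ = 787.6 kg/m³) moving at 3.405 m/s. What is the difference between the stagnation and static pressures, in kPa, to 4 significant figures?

Bernoulli between the free stream and the stagnation point: ½ρv² = P_stag − P_static.
ΔP = ½·787.6·3.405² = 4566 Pa.

ΔP ≈ 4.566 kPa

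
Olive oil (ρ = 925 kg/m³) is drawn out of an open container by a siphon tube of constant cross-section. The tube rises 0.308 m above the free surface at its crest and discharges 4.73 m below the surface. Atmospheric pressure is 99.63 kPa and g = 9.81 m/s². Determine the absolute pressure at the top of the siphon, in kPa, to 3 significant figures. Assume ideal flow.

Bernoulli surface→outlet gives ½v² = g·h_out, so v = √(2·9.81·4.73) = 9.63 m/s.
With constant cross-section the crest speed equals v; applying Bernoulli from the surface up to the crest, P_top = P_atm − ½ρv² − ρg·h_top.
P_top = 99630 − ½·925·9.63² − 925·9.81·0.308 = 53900 Pa.

P_top = 53.9 kPa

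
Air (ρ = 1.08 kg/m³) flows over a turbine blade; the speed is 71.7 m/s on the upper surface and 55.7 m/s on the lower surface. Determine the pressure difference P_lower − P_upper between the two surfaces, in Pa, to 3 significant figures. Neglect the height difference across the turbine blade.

The pressure is lower where the speed is higher: ΔP = ½ρ(v_up² − v_low²).
ΔP = ½·1.08·(71.7² − 55.7²) = 1100 Pa.

ΔP ≈ 1100 Pa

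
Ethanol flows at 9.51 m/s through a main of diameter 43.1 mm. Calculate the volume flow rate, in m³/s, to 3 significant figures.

0.0139 m³/s

Q = A·v = 0.00146 m² × 9.51 m/s = 0.0139 m³/s.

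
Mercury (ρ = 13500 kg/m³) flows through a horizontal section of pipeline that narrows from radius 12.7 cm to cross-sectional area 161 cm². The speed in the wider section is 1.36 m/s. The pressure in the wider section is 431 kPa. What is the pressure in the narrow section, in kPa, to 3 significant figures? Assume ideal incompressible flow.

By continuity, v₂ = v₁·A₁/A₂ = 1.36·(507/161) = 4.28 m/s.
Bernoulli (h₁ = h₂): P₁ − P₂ = ½ρ(v₂² − v₁²).
P₂ = P₁ − ½ρ(v₂² − v₁²) = 431000 − ½·13500·(4.28² − 1.36²) = 431000 − 111000 = 320000 Pa.

320 kPa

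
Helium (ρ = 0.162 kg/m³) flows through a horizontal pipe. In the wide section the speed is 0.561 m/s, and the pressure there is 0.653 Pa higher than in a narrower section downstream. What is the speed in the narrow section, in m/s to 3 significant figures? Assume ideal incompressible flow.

2.89 m/s

Horizontal Bernoulli: P₁ + ½ρv₁² = P₂ + ½ρv₂², so v₂² = v₁² + 2(P₁ − P₂)/ρ.
v₂ = √(0.561² + 2·0.653/0.162) = √(0.315 + 8.06) = 2.89 m/s.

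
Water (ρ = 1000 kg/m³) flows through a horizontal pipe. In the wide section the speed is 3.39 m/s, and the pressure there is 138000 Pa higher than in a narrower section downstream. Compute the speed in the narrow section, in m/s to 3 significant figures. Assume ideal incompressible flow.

v₂ ≈ 17.0 m/s

Horizontal Bernoulli: P₁ + ½ρv₁² = P₂ + ½ρv₂², so v₂² = v₁² + 2(P₁ − P₂)/ρ.
v₂ = √(3.39² + 2·138000/1000) = √(11.5 + 276) = 17.0 m/s.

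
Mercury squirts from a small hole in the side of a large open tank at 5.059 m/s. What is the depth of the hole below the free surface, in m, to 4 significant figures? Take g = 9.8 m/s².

h ≈ 1.306 m

Torricelli: v = √(2gh), so h = v²/(2g).
h = 5.059²/(2·9.8) = 25.59/19.60 = 1.306 m.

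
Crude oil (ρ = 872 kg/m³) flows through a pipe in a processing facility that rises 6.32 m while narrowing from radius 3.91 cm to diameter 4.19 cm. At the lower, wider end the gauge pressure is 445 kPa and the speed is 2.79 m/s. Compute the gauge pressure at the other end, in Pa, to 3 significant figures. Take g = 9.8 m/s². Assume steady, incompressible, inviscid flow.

By continuity, v₂ = v₁·A₁/A₂ = 2.79·(48.0/13.8) = 9.72 m/s.
Applying Bernoulli between the two ends and solving for P₂: P₂ = P₁ + ½ρ(v₁² − v₂²) − ρgΔh.
P₂ = 445000 + ½·872·(2.79² − 9.72²) − 872·9.8·(+6.32) = 445000 + (-37800) − (54000) = 353000 Pa.

353000 Pa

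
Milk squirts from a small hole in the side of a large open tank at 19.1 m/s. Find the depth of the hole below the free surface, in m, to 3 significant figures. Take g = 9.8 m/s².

For a small hole in a large open tank, ½v² = gh, giving h = v²/(2g).
h = 19.1²/(2·9.8) = 365/19.60 = 18.6 m.

h ≈ 18.6 m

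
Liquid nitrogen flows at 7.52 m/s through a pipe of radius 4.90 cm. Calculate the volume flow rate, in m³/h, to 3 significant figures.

Q = A·v = 0.00754 m² × 7.52 m/s = 0.0567 m³/s.
Converting: 0.0567 m³/s × 3600 = 204 m³/h.

Q = 204 m³/h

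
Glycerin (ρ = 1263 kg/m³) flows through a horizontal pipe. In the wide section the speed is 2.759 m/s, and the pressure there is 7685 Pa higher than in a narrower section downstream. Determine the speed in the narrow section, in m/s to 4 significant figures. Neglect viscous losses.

v₂ = 4.448 m/s

With h₁ = h₂, rearranging Bernoulli gives v₂ = √(v₁² + 2ΔP/ρ).
v₂ = √(2.759² + 2·7685/1263) = √(7.612 + 12.17) = 4.448 m/s.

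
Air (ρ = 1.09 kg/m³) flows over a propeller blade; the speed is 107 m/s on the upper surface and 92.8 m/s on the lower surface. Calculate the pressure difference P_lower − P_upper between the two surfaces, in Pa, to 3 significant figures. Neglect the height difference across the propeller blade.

Bernoulli (same height): P_lower − P_upper = ½ρ(v_upper² − v_lower²).
ΔP = ½·1.09·(107² − 92.8²) = 1550 Pa.

ΔP ≈ 1550 Pa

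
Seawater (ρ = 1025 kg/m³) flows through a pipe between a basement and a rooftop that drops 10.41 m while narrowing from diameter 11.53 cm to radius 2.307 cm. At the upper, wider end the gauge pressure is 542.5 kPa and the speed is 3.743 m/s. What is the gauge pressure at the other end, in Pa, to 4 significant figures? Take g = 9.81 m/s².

374400 Pa

Continuity gives A₁v₁ = A₂v₂, so v₂ = (104.4 cm²)/(16.72 cm²) × 3.743 m/s = 23.37 m/s.
Energy conservation along the streamline gives P₂ = P₁ − ½ρ(v₂² − v₁²) − ρg(h₂ − h₁).
P₂ = 542500 + ½·1025·(3.743² − 23.37²) − 1025·9.81·(−10.41) = 542500 + (-272800) − (-104700) = 374400 Pa.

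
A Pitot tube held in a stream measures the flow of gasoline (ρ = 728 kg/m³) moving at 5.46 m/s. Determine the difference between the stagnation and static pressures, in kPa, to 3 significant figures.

ΔP ≈ 10.9 kPa

Bernoulli between the free stream and the stagnation point: ½ρv² = P_stag − P_static.
ΔP = ½·728·5.46² = 10900 Pa.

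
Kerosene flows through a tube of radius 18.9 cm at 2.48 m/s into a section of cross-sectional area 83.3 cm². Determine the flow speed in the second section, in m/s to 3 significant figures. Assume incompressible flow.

Continuity gives A₁v₁ = A₂v₂, so v₂ = (1120 cm²)/(83.3 cm²) × 2.48 m/s = 33.4 m/s.

v₂ ≈ 33.4 m/s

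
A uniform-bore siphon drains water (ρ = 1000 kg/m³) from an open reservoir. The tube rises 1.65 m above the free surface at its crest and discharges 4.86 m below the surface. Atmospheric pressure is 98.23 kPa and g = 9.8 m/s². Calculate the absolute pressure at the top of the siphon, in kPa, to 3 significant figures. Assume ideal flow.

P_top ≈ 34.4 kPa

Bernoulli surface→outlet gives ½v² = g·h_out, so v = √(2·9.8·4.86) = 9.76 m/s.
Continuity keeps v the same throughout the tube; from surface to crest, P_atm + 0 = P_top + ½ρv² + ρg·h_top.
P_top = 98230 − ½·1000·9.76² − 1000·9.8·1.65 = 34400 Pa.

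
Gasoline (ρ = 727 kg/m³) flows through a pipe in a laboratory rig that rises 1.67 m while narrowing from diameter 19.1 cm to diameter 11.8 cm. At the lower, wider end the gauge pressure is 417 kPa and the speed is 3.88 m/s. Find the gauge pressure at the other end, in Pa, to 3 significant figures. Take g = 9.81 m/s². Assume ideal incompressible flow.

P₂ ≈ 373000 Pa

The volume flow rate is constant, so v₂ = (A₁/A₂)v₁ = (287/109)·3.88 = 10.2 m/s.
Bernoulli: P₁ + ½ρv₁² + ρg h₁ = P₂ + ½ρv₂² + ρg h₂, so P₂ = P₁ + ½ρ(v₁² − v₂²) − ρg(h₂ − h₁).
P₂ = 417000 + ½·727·(3.88² − 10.2²) − 727·9.81·(+1.67) = 417000 + (-32100) − (11900) = 373000 Pa.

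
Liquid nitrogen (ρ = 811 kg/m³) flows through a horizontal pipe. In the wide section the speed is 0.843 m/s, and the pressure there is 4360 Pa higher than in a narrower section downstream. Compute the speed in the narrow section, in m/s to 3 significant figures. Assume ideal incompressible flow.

With h₁ = h₂, rearranging Bernoulli gives v₂ = √(v₁² + 2ΔP/ρ).
v₂ = √(0.843² + 2·4360/811) = √(0.711 + 10.8) = 3.39 m/s.

v₂ ≈ 3.39 m/s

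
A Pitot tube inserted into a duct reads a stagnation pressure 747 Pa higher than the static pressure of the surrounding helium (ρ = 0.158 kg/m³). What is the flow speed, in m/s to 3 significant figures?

The dynamic pressure equals the rise in static pressure at the stagnation point: ΔP = ½ρv².
v = √(2ΔP/ρ) = √(2·747/0.158) = 97.2 m/s.

v = 97.2 m/s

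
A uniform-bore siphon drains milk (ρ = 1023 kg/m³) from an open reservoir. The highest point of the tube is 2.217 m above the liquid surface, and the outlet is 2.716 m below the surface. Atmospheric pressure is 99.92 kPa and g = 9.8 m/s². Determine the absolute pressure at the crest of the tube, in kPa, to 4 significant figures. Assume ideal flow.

From the surface to the outlet (both open to atmosphere, surface at rest): v = √(2g·h_out) = √(2·9.8·2.716) = 7.296 m/s.
The bore is uniform, so the speed at the crest is the same v. Bernoulli surface→crest: P_atm = P_top + ½ρv² + ρg·h_top.
P_top = 99920 − ½·1023·7.296² − 1023·9.8·2.217 = 50460 Pa.

P_top ≈ 50.46 kPa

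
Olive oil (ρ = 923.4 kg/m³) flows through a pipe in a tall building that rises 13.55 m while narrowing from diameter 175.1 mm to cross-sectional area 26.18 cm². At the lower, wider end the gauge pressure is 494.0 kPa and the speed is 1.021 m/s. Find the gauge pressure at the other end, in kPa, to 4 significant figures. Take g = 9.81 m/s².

Mass conservation (A₁v₁ = A₂v₂) gives v₂ = 1.021 × 240.8/26.18 = 9.391 m/s.
Applying Bernoulli between the two ends and solving for P₂: P₂ = P₁ + ½ρ(v₁² − v₂²) − ρgΔh.
P₂ = 494000 + ½·923.4·(1.021² − 9.391²) − 923.4·9.81·(+13.55) = 494000 + (-40240) − (122700) = 331000 Pa.

P₂ = 331.0 kPa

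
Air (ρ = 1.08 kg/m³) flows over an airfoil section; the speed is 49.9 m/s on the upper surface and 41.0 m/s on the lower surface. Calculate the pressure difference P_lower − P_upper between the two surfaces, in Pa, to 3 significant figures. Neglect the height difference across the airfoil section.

With negligible Δh, P + ½ρv² is constant, so P_low − P_up = ½ρ(v_up² − v_low²).
ΔP = ½·1.08·(49.9² − 41.0²) = 437 Pa.

437 Pa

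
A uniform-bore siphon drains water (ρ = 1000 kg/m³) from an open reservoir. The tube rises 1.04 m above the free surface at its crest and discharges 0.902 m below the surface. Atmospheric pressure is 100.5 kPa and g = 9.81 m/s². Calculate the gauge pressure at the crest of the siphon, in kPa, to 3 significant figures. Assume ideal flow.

The outlet speed comes from Torricelli: v = √(2g·0.902) = 4.21 m/s.
Continuity keeps v the same throughout the tube; from surface to crest, P_atm + 0 = P_top + ½ρv² + ρg·h_top.
P_top = 100500 − ½·1000·4.21² − 1000·9.81·1.04 = 81400 Pa. So P_gauge = P_top − P_atm = -19100 Pa.

P_gauge = -19.1 kPa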